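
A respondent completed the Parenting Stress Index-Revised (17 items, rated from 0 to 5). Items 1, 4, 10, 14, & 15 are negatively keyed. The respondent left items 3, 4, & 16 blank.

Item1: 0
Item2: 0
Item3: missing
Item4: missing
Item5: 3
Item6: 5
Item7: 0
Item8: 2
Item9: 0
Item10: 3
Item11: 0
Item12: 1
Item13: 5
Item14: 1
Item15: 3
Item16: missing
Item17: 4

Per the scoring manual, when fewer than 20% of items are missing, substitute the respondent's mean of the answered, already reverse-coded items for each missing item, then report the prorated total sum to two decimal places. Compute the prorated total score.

40.07

Reverse-coded (reverse-coded value = 5 − response):
  item 1: 5 − 0 = 5
  item 10: 5 − 3 = 2
  item 14: 5 − 1 = 4
  item 15: 5 − 3 = 2
Completed scored items (14 of 17): 5, 0, 3, 5, 0, 2, 0, 2, 0, 1, 5, 4, 2, 4; sum = 33.
Person mean = 33 / 14 ≈ 2.3571
Prorated total = (33 / 14) × 17 = 40.07 (to 2 dp)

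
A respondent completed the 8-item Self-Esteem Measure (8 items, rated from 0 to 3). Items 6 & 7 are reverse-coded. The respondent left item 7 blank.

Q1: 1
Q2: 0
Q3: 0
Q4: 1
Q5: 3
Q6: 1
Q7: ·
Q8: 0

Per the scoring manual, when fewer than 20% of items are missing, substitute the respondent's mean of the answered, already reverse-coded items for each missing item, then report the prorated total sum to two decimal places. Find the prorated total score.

Reverse-coded (reverse-coded value = 3 − response):
  item 6: 3 − 1 = 2
Completed scored items (7 of 8): 1, 0, 0, 1, 3, 2, 0; sum = 7.
Person mean = 7 / 7 ≈ 1.0000
Prorated total = (7 / 7) × 8 = 8.00 (to 2 dp)

8.00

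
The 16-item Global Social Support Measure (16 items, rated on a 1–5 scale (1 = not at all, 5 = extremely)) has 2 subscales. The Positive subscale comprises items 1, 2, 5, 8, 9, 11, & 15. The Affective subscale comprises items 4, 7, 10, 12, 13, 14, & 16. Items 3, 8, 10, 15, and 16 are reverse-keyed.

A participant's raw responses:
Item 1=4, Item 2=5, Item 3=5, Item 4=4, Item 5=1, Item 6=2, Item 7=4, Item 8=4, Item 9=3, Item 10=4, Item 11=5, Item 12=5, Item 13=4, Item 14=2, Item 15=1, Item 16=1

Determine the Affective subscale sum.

Affective items: 4, 7, 10, 12, 13, 14, 16.
Of these, items 10 & 16 are reverse-keyed; reversed = (1+5) − raw = 6 − raw.
  item 4: 4
  item 7: 4
  item 10: 6 − 4 = 2
  item 12: 5
  item 13: 4
  item 14: 2
  item 16: 6 − 1 = 5
Sum = 4 + 4 + 2 + 5 + 4 + 2 + 5 = 26

26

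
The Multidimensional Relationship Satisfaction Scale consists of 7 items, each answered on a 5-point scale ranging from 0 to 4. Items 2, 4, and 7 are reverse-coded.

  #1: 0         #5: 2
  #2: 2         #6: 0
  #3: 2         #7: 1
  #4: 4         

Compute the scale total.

Reverse-coded items (reverse-coded value = 4 − response):
  item 2: 4 − 2 = 2
  item 4: 4 − 4 = 0
  item 7: 4 − 1 = 3
After reverse-coding: 0, 2, 2, 0, 2, 0, 3
Total = 0 + 2 + 2 + 0 + 2 + 0 + 3 = 9

9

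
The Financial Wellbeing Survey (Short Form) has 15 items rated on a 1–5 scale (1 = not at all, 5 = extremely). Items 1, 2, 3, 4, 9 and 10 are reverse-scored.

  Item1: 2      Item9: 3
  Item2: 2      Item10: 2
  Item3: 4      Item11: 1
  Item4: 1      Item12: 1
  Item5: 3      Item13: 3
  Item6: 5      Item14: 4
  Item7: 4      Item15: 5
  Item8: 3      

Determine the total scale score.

Apply reverse scoring (reverse-coded value = 6 − response):
  item 1: 6 − 2 = 4
  item 2: 6 − 2 = 4
  item 3: 6 − 4 = 2
  item 4: 6 − 1 = 5
  item 9: 6 − 3 = 3
  item 10: 6 − 2 = 4
After reverse-coding: 4, 4, 2, 5, 3, 5, 4, 3, 3, 4, 1, 1, 3, 4, 5
Total = 4 + 4 + 2 + 5 + 3 + 5 + 4 + 3 + 3 + 4 + 1 + 1 + 3 + 4 + 5 = 51

51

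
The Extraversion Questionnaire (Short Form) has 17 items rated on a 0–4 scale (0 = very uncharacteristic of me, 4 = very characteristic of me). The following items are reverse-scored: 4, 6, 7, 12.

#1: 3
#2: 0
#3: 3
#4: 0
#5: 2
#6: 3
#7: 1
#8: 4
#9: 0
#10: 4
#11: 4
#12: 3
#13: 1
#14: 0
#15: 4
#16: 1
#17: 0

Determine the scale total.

Reverse-scored items use 4 − raw:
  item 4: 4 − 0 = 4
  item 6: 4 − 3 = 1
  item 7: 4 − 1 = 3
  item 12: 4 − 3 = 1
Scored responses: 3, 0, 3, 4, 2, 1, 3, 4, 0, 4, 4, 1, 1, 0, 4, 1, 0
Total = 3 + 0 + 3 + 4 + 2 + 1 + 3 + 4 + 0 + 4 + 4 + 1 + 1 + 0 + 4 + 1 + 0 = 35

35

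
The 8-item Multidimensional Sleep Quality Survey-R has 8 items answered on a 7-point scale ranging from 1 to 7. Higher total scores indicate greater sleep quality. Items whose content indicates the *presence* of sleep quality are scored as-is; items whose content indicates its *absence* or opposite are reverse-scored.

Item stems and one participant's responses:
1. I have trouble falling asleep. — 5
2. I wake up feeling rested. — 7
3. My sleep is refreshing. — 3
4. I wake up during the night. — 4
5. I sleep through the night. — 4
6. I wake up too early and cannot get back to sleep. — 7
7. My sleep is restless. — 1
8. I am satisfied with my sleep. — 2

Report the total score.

31

Items 1, 4, 6, 7 describe the absence/opposite of sleep quality → reverse-score.
reverse-coded value = 8 − response.
  item 1: 8 − 5 = 3
  item 2: 7
  item 3: 3
  item 4: 8 − 4 = 4
  item 5: 4
  item 6: 8 − 7 = 1
  item 7: 8 − 1 = 7
  item 8: 2
Total = 3 + 7 + 3 + 4 + 4 + 1 + 7 + 2 = 31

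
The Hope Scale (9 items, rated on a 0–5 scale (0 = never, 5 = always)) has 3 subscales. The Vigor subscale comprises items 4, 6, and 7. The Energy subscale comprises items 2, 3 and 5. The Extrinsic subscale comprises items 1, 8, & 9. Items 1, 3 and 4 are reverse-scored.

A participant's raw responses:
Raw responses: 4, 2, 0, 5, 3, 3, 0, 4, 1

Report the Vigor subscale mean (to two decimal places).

1.00

Vigor items: 4, 6, 7.
Of these, item 4 is reverse-scored; on a 0–5 scale, reversed = 5 − raw.
  item 4: 5 − 5 = 0
  item 6: 3
  item 7: 0
Sum = 0 + 3 + 0 = 3
Mean = 3 / 3 = 1.00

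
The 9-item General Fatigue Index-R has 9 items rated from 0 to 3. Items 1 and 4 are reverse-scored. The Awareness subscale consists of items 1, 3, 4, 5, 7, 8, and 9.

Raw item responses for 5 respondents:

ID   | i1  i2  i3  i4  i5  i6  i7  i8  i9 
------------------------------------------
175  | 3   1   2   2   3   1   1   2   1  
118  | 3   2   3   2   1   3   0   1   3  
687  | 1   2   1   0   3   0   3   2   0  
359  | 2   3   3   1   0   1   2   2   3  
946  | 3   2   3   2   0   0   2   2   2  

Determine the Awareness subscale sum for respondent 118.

9

Respondent 118 raw: 3, 2, 3, 2, 1, 3, 0, 1, 3.
Awareness items: 1, 3, 4, 5, 7, 8, 9.
Reverse-coded (reverse-coded value = 3 − response):
  item 1: 3 − 3 = 0
  item 3: 3
  item 4: 3 − 2 = 1
  item 5: 1
  item 7: 0
  item 8: 1
  item 9: 3
Sum = 0 + 3 + 1 + 1 + 0 + 1 + 3 = 9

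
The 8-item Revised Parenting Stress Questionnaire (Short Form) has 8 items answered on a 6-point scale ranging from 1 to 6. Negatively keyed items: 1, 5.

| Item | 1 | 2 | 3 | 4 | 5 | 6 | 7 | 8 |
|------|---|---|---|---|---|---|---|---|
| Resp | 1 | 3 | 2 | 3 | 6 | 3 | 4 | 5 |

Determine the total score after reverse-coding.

Reversing items 1 and 5 with 7 − raw:
Total = (7−1) + 3 + 2 + 3 + (7−6) + 3 + 4 + 5
      = 6 + 3 + 2 + 3 + 1 + 3 + 4 + 5 = 27

27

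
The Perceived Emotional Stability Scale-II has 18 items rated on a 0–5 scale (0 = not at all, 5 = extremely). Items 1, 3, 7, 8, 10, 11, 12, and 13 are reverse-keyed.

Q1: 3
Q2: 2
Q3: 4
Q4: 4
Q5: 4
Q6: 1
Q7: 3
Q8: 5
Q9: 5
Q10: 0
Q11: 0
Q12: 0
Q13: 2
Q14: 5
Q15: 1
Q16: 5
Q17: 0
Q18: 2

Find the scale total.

52

Reverse-coded items (on a 0–5 scale, reversed = 5 − raw):
  item 1: 5 − 3 = 2
  item 3: 5 − 4 = 1
  item 7: 5 − 3 = 2
  item 8: 5 − 5 = 0
  item 10: 5 − 0 = 5
  item 11: 5 − 0 = 5
  item 12: 5 − 0 = 5
  item 13: 5 − 2 = 3
After reverse-coding: 2, 2, 1, 4, 4, 1, 2, 0, 5, 5, 5, 5, 3, 5, 1, 5, 0, 2
Total = 2 + 2 + 1 + 4 + 4 + 1 + 2 + 0 + 5 + 5 + 5 + 5 + 3 + 5 + 1 + 5 + 0 + 2 = 52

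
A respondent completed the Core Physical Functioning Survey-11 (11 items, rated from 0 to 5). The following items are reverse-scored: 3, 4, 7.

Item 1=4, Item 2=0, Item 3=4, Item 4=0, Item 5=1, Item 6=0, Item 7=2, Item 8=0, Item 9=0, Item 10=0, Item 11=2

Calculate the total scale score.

Reverse-coded items (reversed = (0+5) − raw = 5 − raw):
  item 3: 5 − 4 = 1
  item 4: 5 − 0 = 5
  item 7: 5 − 2 = 3
Scored responses: 4, 0, 1, 5, 1, 0, 3, 0, 0, 0, 2
Total = 4 + 0 + 1 + 5 + 1 + 0 + 3 + 0 + 0 + 0 + 2 = 16

16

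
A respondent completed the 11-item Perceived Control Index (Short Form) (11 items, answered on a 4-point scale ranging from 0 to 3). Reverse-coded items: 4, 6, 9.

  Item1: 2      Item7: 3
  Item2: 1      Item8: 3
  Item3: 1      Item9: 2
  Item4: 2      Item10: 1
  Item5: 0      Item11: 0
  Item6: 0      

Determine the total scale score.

16

Reversing items 4, 6, and 9 with 3 − raw:
Total = 2 + 1 + 1 + (3−2) + 0 + (3−0) + 3 + 3 + (3−2) + 1 + 0
      = 2 + 1 + 1 + 1 + 0 + 3 + 3 + 3 + 1 + 1 + 0 = 16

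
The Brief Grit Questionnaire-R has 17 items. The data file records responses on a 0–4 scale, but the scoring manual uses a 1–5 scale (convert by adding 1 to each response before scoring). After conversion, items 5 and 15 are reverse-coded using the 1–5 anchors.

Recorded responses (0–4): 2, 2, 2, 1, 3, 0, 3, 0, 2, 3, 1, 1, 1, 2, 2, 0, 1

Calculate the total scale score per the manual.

41

Convert to 1–5: 3, 3, 3, 2, 4, 1, 4, 1, 3, 4, 2, 2, 2, 3, 3, 1, 2
Reverse-coded (on a 1–5 scale, reversed = 6 − raw):
  item 5: 6 − 4 = 2
  item 15: 6 − 3 = 3
Scored: 3, 3, 3, 2, 2, 1, 4, 1, 3, 4, 2, 2, 2, 3, 3, 1, 2
Total = 41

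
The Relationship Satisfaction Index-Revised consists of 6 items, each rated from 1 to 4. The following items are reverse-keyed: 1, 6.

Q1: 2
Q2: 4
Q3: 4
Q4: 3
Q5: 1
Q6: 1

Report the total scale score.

Raw sum = 15. Reverse-keyed items: 1, 6; their raw sum = 3.
Each reversal replaces raw with 5 − raw, changing the total by 5 − 2·raw per item.
Total = 15 + 2·5 − 2·3 = 15 + 10 − 6 = 19

19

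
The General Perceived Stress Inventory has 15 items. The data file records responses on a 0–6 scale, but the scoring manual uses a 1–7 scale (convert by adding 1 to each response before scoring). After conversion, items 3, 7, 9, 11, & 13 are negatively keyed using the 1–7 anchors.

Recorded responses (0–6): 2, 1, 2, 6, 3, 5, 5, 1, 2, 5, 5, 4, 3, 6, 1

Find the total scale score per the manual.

Convert to 1–7: 3, 2, 3, 7, 4, 6, 6, 2, 3, 6, 6, 5, 4, 7, 2
Reverse-coded (reverse-coded value = 8 − response):
  item 3: 8 − 3 = 5
  item 7: 8 − 6 = 2
  item 9: 8 − 3 = 5
  item 11: 8 − 6 = 2
  item 13: 8 − 4 = 4
Scored: 3, 2, 5, 7, 4, 6, 2, 2, 5, 6, 2, 5, 4, 7, 2
Total = 62

62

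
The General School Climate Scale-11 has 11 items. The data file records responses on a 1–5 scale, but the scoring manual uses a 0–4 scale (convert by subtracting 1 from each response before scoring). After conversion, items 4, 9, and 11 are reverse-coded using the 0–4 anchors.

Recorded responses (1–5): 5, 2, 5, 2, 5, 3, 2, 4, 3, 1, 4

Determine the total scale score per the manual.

25

Convert to 0–4: 4, 1, 4, 1, 4, 2, 1, 3, 2, 0, 3
Reverse-coded (reverse-coded value = 4 − response):
  item 4: 4 − 1 = 3
  item 9: 4 − 2 = 2
  item 11: 4 − 3 = 1
Scored: 4, 1, 4, 3, 4, 2, 1, 3, 2, 0, 1
Total = 25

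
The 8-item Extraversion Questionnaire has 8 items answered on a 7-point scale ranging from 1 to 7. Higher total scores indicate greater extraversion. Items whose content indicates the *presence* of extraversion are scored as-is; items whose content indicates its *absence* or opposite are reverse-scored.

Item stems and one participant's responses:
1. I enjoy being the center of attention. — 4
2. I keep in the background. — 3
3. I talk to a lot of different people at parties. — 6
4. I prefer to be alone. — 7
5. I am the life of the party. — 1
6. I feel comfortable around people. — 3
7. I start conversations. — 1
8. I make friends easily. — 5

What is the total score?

Items 2, 4 describe the absence/opposite of extraversion → reverse-score.
reverse-coded value = 8 − response.
  item 1: 4
  item 2: 8 − 3 = 5
  item 3: 6
  item 4: 8 − 7 = 1
  item 5: 1
  item 6: 3
  item 7: 1
  item 8: 5
Total = 4 + 5 + 6 + 1 + 1 + 3 + 1 + 5 = 26

26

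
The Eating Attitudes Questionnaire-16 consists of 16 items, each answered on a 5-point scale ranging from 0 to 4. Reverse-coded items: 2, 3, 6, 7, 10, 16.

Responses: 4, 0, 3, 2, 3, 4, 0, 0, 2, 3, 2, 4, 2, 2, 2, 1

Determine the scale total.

Raw sum = 34. Reverse-coded items: 2, 3, 6, 7, 10, 16; their raw sum = 11.
Each reversal replaces raw with 4 − raw, changing the total by 4 − 2·raw per item.
Total = 34 + 6·4 − 2·11 = 34 + 24 − 22 = 36

36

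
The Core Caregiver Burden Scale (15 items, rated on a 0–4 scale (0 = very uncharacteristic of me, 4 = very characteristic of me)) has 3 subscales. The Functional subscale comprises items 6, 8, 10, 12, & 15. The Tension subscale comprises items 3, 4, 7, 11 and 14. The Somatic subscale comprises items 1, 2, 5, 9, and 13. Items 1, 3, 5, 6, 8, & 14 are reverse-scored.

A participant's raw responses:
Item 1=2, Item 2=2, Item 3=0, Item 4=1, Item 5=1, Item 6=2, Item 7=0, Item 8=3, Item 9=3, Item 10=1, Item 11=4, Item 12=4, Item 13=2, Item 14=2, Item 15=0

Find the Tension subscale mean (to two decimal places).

2.20

Tension items: 3, 4, 7, 11, 14.
Of these, items 3 and 14 are reverse-scored; reverse-coded value = 4 − response.
  item 3: 4 − 0 = 4
  item 4: 1
  item 7: 0
  item 11: 4
  item 14: 4 − 2 = 2
Sum = 4 + 1 + 0 + 4 + 2 = 11
Mean = 11 / 5 = 2.20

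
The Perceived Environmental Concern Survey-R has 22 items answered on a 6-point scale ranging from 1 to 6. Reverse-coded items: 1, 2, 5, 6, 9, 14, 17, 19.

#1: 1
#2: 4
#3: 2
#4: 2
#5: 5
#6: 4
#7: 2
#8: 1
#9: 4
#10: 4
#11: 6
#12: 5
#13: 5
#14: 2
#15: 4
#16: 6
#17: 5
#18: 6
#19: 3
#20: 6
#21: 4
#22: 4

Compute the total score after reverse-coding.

85

Apply reverse scoring (reversed = (1+6) − raw = 7 − raw):
  item 1: 7 − 1 = 6
  item 2: 7 − 4 = 3
  item 5: 7 − 5 = 2
  item 6: 7 − 4 = 3
  item 9: 7 − 4 = 3
  item 14: 7 − 2 = 5
  item 17: 7 − 5 = 2
  item 19: 7 − 3 = 4
Scored items: 6, 3, 2, 2, 2, 3, 2, 1, 3, 4, 6, 5, 5, 5, 4, 6, 2, 6, 4, 6, 4, 4
Total = 6 + 3 + 2 + 2 + 2 + 3 + 2 + 1 + 3 + 4 + 6 + 5 + 5 + 5 + 4 + 6 + 2 + 6 + 4 + 6 + 4 + 4 = 85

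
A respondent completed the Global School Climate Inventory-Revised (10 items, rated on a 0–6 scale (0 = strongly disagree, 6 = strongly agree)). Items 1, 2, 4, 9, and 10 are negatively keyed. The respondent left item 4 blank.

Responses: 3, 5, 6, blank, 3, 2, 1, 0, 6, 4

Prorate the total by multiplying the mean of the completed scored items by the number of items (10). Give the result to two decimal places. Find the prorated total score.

Reverse-coded (reverse-coded value = 6 − response):
  item 1: 6 − 3 = 3
  item 2: 6 − 5 = 1
  item 9: 6 − 6 = 0
  item 10: 6 − 4 = 2
Completed scored items (9 of 10): 3, 1, 6, 3, 2, 1, 0, 0, 2; sum = 18.
Person mean = 18 / 9 ≈ 2.0000
Prorated total = (18 / 9) × 10 = 20.00 (to 2 dp)

20.00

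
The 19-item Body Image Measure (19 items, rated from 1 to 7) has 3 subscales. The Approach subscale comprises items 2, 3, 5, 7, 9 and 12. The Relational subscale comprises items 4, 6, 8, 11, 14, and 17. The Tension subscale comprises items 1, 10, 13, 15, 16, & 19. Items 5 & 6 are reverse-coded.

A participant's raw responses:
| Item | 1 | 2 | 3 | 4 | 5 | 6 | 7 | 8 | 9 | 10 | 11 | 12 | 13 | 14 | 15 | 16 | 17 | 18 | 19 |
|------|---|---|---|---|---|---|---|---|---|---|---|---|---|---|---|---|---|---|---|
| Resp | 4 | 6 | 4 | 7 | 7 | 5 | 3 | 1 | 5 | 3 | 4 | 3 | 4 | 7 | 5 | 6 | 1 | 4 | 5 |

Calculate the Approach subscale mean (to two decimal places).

3.67

Approach items: 2, 3, 5, 7, 9, 12.
Of these, item 5 is reverse-coded; reverse-coded value = 8 − response.
  item 2: 6
  item 3: 4
  item 5: 8 − 7 = 1
  item 7: 3
  item 9: 5
  item 12: 3
Sum = 6 + 4 + 1 + 3 + 5 + 3 = 22
Mean = 22 / 6 = 3.67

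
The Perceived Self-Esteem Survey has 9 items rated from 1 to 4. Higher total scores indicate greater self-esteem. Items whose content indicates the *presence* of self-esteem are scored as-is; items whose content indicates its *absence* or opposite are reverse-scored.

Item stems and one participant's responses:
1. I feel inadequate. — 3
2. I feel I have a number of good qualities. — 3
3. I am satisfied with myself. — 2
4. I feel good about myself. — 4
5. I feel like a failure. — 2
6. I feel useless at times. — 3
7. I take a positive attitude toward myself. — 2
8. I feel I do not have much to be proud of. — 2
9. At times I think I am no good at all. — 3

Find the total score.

Items 1, 5, 6, 8, 9 describe the absence/opposite of self-esteem → reverse-score.
reversed = (1+4) − raw = 5 − raw.
  item 1: 5 − 3 = 2
  item 2: 3
  item 3: 2
  item 4: 4
  item 5: 5 − 2 = 3
  item 6: 5 − 3 = 2
  item 7: 2
  item 8: 5 − 2 = 3
  item 9: 5 − 3 = 2
Total = 2 + 3 + 2 + 4 + 3 + 2 + 2 + 3 + 2 = 23

23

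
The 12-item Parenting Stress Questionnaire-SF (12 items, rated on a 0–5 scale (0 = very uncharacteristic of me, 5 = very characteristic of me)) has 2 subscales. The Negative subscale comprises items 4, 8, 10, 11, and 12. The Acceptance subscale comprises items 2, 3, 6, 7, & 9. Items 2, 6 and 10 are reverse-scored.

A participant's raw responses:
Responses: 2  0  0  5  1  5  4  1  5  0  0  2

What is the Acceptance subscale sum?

14

Acceptance items: 2, 3, 6, 7, 9.
Of these, items 2 and 6 are reverse-scored; reversed = (0+5) − raw = 5 − raw.
  item 2: 5 − 0 = 5
  item 3: 0
  item 6: 5 − 5 = 0
  item 7: 4
  item 9: 5
Sum = 5 + 0 + 0 + 4 + 5 = 14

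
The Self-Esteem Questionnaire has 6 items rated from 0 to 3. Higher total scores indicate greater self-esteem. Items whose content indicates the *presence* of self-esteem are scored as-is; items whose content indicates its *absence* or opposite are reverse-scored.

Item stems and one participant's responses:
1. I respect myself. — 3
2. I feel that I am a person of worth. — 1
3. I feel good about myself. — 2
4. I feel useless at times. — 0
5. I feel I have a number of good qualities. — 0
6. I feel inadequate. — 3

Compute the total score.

Items 4, 6 describe the absence/opposite of self-esteem → reverse-score.
reversed = (0+3) − raw = 3 − raw.
  item 1: 3
  item 2: 1
  item 3: 2
  item 4: 3 − 0 = 3
  item 5: 0
  item 6: 3 − 3 = 0
Total = 3 + 1 + 2 + 3 + 0 + 0 = 9

9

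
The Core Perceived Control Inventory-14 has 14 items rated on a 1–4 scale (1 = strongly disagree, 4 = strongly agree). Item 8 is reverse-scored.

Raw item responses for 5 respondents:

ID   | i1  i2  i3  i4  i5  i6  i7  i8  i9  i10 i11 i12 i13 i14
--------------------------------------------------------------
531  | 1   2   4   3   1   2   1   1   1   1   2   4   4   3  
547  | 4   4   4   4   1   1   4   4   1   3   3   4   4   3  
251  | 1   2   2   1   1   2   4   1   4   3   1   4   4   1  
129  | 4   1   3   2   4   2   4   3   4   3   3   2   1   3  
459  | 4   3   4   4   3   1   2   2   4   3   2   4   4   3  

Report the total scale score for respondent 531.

33

Respondent 531 raw: 1, 2, 4, 3, 1, 2, 1, 1, 1, 1, 2, 4, 4, 3.
Reverse-coded (reverse-coded value = 5 − response):
  item 1: 1
  item 2: 2
  item 3: 4
  item 4: 3
  item 5: 1
  item 6: 2
  item 7: 1
  item 8: 5 − 1 = 4
  item 9: 1
  item 10: 1
  item 11: 2
  item 12: 4
  item 13: 4
  item 14: 3
Sum = 1 + 2 + 4 + 3 + 1 + 2 + 1 + 4 + 1 + 1 + 2 + 4 + 4 + 3 = 33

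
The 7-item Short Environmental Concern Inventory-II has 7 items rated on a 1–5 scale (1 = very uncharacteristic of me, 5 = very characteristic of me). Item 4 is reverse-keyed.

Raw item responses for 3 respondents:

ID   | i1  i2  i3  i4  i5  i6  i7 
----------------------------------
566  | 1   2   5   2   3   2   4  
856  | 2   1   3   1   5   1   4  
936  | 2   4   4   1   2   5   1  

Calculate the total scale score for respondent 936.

Respondent 936 raw: 2, 4, 4, 1, 2, 5, 1.
Reverse-coded (on a 1–5 scale, reversed = 6 − raw):
  item 1: 2
  item 2: 4
  item 3: 4
  item 4: 6 − 1 = 5
  item 5: 2
  item 6: 5
  item 7: 1
Sum = 2 + 4 + 4 + 5 + 2 + 5 + 1 = 23

23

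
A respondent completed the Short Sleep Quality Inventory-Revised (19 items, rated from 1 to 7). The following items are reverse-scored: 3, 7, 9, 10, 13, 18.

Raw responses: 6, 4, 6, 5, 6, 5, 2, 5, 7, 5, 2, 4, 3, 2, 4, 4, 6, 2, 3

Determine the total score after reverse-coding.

79

Reversing items 3, 7, 9, 10, 13, & 18 with 8 − raw:
Total = 6 + 4 + (8−6) + 5 + 6 + 5 + (8−2) + 5 + (8−7) + (8−5) + 2 + 4 + (8−3) + 2 + 4 + 4 + 6 + (8−2) + 3
      = 6 + 4 + 2 + 5 + 6 + 5 + 6 + 5 + 1 + 3 + 2 + 4 + 5 + 2 + 4 + 4 + 6 + 6 + 3 = 79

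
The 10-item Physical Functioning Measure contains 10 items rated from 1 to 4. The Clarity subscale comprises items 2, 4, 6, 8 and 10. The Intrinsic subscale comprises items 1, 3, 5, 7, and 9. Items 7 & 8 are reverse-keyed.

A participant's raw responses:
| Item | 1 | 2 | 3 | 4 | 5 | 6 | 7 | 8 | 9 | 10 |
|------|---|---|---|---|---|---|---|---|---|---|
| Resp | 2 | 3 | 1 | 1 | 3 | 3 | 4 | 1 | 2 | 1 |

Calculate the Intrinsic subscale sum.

9

Intrinsic items: 1, 3, 5, 7, 9.
Of these, item 7 is reverse-keyed; on a 1–4 scale, reversed = 5 − raw.
  item 1: 2
  item 3: 1
  item 5: 3
  item 7: 5 − 4 = 1
  item 9: 2
Sum = 2 + 1 + 3 + 1 + 2 = 9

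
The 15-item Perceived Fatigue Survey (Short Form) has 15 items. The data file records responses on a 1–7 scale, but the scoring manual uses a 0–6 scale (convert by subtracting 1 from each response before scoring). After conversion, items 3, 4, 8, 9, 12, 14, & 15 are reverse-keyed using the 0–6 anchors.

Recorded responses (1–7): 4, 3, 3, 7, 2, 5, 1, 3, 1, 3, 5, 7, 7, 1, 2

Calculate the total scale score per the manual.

47

Convert to 0–6: 3, 2, 2, 6, 1, 4, 0, 2, 0, 2, 4, 6, 6, 0, 1
Reverse-coded (reversed = (0+6) − raw = 6 − raw):
  item 3: 6 − 2 = 4
  item 4: 6 − 6 = 0
  item 8: 6 − 2 = 4
  item 9: 6 − 0 = 6
  item 12: 6 − 6 = 0
  item 14: 6 − 0 = 6
  item 15: 6 − 1 = 5
Scored: 3, 2, 4, 0, 1, 4, 0, 4, 6, 2, 4, 0, 6, 6, 5
Total = 47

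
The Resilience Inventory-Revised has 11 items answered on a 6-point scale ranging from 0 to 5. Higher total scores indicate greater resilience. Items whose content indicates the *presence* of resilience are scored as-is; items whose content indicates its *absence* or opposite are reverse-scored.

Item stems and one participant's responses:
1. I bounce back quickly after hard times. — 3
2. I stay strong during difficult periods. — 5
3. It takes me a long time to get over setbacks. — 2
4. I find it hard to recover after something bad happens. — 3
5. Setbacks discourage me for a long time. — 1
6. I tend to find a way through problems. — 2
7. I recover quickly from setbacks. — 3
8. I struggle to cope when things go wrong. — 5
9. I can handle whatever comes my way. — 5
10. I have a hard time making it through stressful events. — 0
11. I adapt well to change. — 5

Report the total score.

Items 3, 4, 5, 8, 10 describe the absence/opposite of resilience → reverse-score.
reversed = (0+5) − raw = 5 − raw.
  item 1: 3
  item 2: 5
  item 3: 5 − 2 = 3
  item 4: 5 − 3 = 2
  item 5: 5 − 1 = 4
  item 6: 2
  item 7: 3
  item 8: 5 − 5 = 0
  item 9: 5
  item 10: 5 − 0 = 5
  item 11: 5
Total = 3 + 5 + 3 + 2 + 4 + 2 + 3 + 0 + 5 + 5 + 5 = 37

37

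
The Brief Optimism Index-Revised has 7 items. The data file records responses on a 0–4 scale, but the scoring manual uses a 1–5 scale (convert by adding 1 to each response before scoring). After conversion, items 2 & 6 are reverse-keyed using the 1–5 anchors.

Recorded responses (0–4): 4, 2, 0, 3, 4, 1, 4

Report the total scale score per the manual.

27

Convert to 1–5: 5, 3, 1, 4, 5, 2, 5
Reverse-coded (reversed = (1+5) − raw = 6 − raw):
  item 2: 6 − 3 = 3
  item 6: 6 − 2 = 4
Scored: 5, 3, 1, 4, 5, 4, 5
Total = 27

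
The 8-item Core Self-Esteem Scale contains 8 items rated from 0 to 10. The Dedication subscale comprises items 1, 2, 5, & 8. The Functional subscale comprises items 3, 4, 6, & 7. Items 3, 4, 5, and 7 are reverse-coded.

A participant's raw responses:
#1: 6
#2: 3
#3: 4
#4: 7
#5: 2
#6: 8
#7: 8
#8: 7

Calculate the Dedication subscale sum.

24

Dedication items: 1, 2, 5, 8.
Of these, item 5 is reverse-coded; reversed = (0+10) − raw = 10 − raw.
  item 1: 6
  item 2: 3
  item 5: 10 − 2 = 8
  item 8: 7
Sum = 6 + 3 + 8 + 7 = 24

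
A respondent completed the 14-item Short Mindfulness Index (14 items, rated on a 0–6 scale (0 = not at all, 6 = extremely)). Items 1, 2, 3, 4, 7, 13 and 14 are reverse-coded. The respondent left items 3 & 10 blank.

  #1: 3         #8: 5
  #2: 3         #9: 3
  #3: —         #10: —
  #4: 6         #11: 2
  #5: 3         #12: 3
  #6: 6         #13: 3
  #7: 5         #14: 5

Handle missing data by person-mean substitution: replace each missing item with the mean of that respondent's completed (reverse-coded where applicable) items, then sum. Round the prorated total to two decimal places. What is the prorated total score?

38.50

Reverse-coded (reverse-coded value = 6 − response):
  item 1: 6 − 3 = 3
  item 2: 6 − 3 = 3
  item 4: 6 − 6 = 0
  item 7: 6 − 5 = 1
  item 13: 6 − 3 = 3
  item 14: 6 − 5 = 1
Completed scored items (12 of 14): 3, 3, 0, 3, 6, 1, 5, 3, 2, 3, 3, 1; sum = 33.
Person mean = 33 / 12 ≈ 2.7500
Prorated total = (33 / 12) × 14 = 38.50 (to 2 dp)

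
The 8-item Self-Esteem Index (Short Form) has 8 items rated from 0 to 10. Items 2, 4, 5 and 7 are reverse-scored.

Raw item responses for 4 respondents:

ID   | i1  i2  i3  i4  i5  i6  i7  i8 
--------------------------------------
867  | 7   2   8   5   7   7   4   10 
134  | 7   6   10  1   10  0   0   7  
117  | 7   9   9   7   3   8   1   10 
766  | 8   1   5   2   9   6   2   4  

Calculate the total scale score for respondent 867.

54

Respondent 867 raw: 7, 2, 8, 5, 7, 7, 4, 10.
Reverse-coded (on a 0–10 scale, reversed = 10 − raw):
  item 1: 7
  item 2: 10 − 2 = 8
  item 3: 8
  item 4: 10 − 5 = 5
  item 5: 10 − 7 = 3
  item 6: 7
  item 7: 10 − 4 = 6
  item 8: 10
Sum = 7 + 8 + 8 + 5 + 3 + 7 + 6 + 10 = 54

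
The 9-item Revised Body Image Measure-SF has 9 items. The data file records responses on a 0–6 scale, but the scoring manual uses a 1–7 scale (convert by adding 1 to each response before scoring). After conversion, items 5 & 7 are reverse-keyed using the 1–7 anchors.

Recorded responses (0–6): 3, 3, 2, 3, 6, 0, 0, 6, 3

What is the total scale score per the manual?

Convert to 1–7: 4, 4, 3, 4, 7, 1, 1, 7, 4
Reverse-coded (reversed = (1+7) − raw = 8 − raw):
  item 5: 8 − 7 = 1
  item 7: 8 − 1 = 7
Scored: 4, 4, 3, 4, 1, 1, 7, 7, 4
Total = 35

35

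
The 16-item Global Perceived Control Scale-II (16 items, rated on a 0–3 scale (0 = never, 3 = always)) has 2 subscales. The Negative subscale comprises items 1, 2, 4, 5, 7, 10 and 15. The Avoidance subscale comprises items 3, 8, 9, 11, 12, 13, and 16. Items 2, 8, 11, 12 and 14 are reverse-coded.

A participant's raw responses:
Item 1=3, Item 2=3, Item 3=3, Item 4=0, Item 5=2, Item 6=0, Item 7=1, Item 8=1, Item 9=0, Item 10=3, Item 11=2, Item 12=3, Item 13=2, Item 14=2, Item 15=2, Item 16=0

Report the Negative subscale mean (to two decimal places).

Negative items: 1, 2, 4, 5, 7, 10, 15.
Of these, item 2 is reverse-coded; on a 0–3 scale, reversed = 3 − raw.
  item 1: 3
  item 2: 3 − 3 = 0
  item 4: 0
  item 5: 2
  item 7: 1
  item 10: 3
  item 15: 2
Sum = 3 + 0 + 0 + 2 + 1 + 3 + 2 = 11
Mean = 11 / 7 = 1.57

1.57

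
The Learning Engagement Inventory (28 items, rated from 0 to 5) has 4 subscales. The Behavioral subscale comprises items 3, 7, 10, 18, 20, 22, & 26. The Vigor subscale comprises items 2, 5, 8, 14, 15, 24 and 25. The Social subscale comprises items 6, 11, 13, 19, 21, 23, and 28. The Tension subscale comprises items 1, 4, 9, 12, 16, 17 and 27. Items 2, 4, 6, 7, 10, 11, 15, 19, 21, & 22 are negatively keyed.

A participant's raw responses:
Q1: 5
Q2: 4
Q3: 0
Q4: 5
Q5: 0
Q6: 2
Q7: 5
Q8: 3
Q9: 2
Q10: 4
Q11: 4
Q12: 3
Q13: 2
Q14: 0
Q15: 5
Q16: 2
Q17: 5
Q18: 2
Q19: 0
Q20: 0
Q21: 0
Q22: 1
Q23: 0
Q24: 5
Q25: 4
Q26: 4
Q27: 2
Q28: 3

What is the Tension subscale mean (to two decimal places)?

Tension items: 1, 4, 9, 12, 16, 17, 27.
Of these, item 4 is negatively keyed; on a 0–5 scale, reversed = 5 − raw.
  item 1: 5
  item 4: 5 − 5 = 0
  item 9: 2
  item 12: 3
  item 16: 2
  item 17: 5
  item 27: 2
Sum = 5 + 0 + 2 + 3 + 2 + 5 + 2 = 19
Mean = 19 / 7 = 2.71

2.71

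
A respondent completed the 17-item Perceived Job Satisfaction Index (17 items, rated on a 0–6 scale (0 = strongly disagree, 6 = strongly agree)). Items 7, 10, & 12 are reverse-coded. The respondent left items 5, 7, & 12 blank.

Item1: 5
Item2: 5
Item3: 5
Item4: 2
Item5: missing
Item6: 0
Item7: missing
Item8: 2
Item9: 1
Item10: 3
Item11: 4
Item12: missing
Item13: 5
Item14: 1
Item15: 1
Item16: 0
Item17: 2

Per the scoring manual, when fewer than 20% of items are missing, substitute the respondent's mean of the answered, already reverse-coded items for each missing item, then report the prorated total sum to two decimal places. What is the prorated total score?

Reverse-coded (reversed = (0+6) − raw = 6 − raw):
  item 10: 6 − 3 = 3
Completed scored items (14 of 17): 5, 5, 5, 2, 0, 2, 1, 3, 4, 5, 1, 1, 0, 2; sum = 36.
Person mean = 36 / 14 ≈ 2.5714
Prorated total = (36 / 14) × 17 = 43.71 (to 2 dp)

43.71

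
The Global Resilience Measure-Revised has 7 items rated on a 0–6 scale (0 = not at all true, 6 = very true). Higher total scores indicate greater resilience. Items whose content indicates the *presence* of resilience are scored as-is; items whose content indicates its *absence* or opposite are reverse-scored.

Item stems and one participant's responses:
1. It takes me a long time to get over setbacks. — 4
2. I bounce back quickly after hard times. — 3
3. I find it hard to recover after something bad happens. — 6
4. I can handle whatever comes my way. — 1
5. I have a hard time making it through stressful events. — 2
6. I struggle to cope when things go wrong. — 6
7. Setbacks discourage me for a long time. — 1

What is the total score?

Items 1, 3, 5, 6, 7 describe the absence/opposite of resilience → reverse-score.
on a 0–6 scale, reversed = 6 − raw.
  item 1: 6 − 4 = 2
  item 2: 3
  item 3: 6 − 6 = 0
  item 4: 1
  item 5: 6 − 2 = 4
  item 6: 6 − 6 = 0
  item 7: 6 − 1 = 5
Total = 2 + 3 + 0 + 1 + 4 + 0 + 5 = 15

15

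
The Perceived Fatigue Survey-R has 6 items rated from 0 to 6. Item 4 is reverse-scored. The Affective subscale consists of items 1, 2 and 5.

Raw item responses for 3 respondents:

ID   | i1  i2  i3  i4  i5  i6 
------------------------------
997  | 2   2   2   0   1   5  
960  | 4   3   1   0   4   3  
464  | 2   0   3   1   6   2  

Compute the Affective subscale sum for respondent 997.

Respondent 997 raw: 2, 2, 2, 0, 1, 5.
Affective items: 1, 2, 5.
Reverse-coded (reversed = (0+6) − raw = 6 − raw):
  item 1: 2
  item 2: 2
  item 5: 1
Sum = 2 + 2 + 1 = 5

5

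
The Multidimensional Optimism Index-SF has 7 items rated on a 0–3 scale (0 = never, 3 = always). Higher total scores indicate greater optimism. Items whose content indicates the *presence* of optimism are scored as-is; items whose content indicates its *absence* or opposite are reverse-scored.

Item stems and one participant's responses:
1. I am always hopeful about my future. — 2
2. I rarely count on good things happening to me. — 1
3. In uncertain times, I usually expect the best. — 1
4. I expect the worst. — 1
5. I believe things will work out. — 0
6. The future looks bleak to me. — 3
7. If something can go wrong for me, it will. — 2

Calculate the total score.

8

Items 2, 4, 6, 7 describe the absence/opposite of optimism → reverse-score.
on a 0–3 scale, reversed = 3 − raw.
  item 1: 2
  item 2: 3 − 1 = 2
  item 3: 1
  item 4: 3 − 1 = 2
  item 5: 0
  item 6: 3 − 3 = 0
  item 7: 3 − 2 = 1
Total = 2 + 2 + 1 + 2 + 0 + 0 + 1 = 8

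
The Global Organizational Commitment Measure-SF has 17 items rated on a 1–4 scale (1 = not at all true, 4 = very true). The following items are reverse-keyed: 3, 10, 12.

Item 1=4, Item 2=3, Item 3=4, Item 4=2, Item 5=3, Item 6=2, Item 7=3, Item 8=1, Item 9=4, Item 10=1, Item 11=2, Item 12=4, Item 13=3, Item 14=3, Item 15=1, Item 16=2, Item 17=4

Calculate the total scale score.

Apply reverse scoring (reversed = (1+4) − raw = 5 − raw):
  item 3: 5 − 4 = 1
  item 10: 5 − 1 = 4
  item 12: 5 − 4 = 1
After reverse-coding: 4, 3, 1, 2, 3, 2, 3, 1, 4, 4, 2, 1, 3, 3, 1, 2, 4
Total = 4 + 3 + 1 + 2 + 3 + 2 + 3 + 1 + 4 + 4 + 2 + 1 + 3 + 3 + 1 + 2 + 4 = 43

43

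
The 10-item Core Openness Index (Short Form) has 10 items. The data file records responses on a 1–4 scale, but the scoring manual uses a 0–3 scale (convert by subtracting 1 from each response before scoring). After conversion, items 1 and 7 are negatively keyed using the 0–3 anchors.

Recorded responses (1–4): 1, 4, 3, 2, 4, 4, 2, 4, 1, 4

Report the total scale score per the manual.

Convert to 0–3: 0, 3, 2, 1, 3, 3, 1, 3, 0, 3
Reverse-coded (reversed = (0+3) − raw = 3 − raw):
  item 1: 3 − 0 = 3
  item 7: 3 − 1 = 2
Scored: 3, 3, 2, 1, 3, 3, 2, 3, 0, 3
Total = 23

23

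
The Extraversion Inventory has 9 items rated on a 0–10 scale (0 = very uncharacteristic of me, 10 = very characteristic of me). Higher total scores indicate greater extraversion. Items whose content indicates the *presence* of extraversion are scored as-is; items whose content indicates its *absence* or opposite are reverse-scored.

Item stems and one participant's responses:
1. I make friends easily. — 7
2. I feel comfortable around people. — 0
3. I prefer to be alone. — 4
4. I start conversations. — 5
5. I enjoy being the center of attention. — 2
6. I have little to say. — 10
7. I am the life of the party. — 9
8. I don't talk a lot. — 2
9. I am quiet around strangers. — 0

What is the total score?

Items 3, 6, 8, 9 describe the absence/opposite of extraversion → reverse-score.
reversed = (0+10) − raw = 10 − raw.
  item 1: 7
  item 2: 0
  item 3: 10 − 4 = 6
  item 4: 5
  item 5: 2
  item 6: 10 − 10 = 0
  item 7: 9
  item 8: 10 − 2 = 8
  item 9: 10 − 0 = 10
Total = 7 + 0 + 6 + 5 + 2 + 0 + 9 + 8 + 10 = 47

47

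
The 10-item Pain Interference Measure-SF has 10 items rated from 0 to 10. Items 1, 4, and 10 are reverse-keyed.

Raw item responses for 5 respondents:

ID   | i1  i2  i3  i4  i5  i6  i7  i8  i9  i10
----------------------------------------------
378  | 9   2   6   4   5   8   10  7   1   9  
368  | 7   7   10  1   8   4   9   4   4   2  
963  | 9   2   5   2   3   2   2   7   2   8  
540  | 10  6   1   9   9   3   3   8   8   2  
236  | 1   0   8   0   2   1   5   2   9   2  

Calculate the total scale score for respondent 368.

66

Respondent 368 raw: 7, 7, 10, 1, 8, 4, 9, 4, 4, 2.
Reverse-coded (reversed = (0+10) − raw = 10 − raw):
  item 1: 10 − 7 = 3
  item 2: 7
  item 3: 10
  item 4: 10 − 1 = 9
  item 5: 8
  item 6: 4
  item 7: 9
  item 8: 4
  item 9: 4
  item 10: 10 − 2 = 8
Sum = 3 + 7 + 10 + 9 + 8 + 4 + 9 + 4 + 4 + 8 = 66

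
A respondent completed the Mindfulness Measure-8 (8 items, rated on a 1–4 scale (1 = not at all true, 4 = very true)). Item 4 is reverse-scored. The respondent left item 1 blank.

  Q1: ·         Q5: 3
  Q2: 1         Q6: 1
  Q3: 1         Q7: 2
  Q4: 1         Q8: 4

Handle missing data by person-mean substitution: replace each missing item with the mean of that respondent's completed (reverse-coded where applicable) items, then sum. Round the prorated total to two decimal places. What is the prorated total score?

18.29

Reverse-coded (reverse-coded value = 5 − response):
  item 4: 5 − 1 = 4
Completed scored items (7 of 8): 1, 1, 4, 3, 1, 2, 4; sum = 16.
Person mean = 16 / 7 ≈ 2.2857
Prorated total = (16 / 7) × 8 = 18.29 (to 2 dp)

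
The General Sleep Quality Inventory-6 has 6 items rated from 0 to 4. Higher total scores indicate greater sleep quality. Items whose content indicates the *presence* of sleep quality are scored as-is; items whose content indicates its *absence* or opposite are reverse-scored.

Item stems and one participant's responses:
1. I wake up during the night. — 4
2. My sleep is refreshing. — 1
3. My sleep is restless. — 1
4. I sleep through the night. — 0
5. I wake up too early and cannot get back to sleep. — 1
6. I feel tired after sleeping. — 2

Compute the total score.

9

Items 1, 3, 5, 6 describe the absence/opposite of sleep quality → reverse-score.
reversed = (0+4) − raw = 4 − raw.
  item 1: 4 − 4 = 0
  item 2: 1
  item 3: 4 − 1 = 3
  item 4: 0
  item 5: 4 − 1 = 3
  item 6: 4 − 2 = 2
Total = 0 + 1 + 3 + 0 + 3 + 2 = 9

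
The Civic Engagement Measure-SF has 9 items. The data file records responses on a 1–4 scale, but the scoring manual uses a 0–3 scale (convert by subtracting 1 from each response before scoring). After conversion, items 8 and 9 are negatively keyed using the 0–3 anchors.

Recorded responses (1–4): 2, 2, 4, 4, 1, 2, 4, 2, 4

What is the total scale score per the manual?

Convert to 0–3: 1, 1, 3, 3, 0, 1, 3, 1, 3
Reverse-coded (reverse-coded value = 3 − response):
  item 8: 3 − 1 = 2
  item 9: 3 − 3 = 0
Scored: 1, 1, 3, 3, 0, 1, 3, 2, 0
Total = 14

14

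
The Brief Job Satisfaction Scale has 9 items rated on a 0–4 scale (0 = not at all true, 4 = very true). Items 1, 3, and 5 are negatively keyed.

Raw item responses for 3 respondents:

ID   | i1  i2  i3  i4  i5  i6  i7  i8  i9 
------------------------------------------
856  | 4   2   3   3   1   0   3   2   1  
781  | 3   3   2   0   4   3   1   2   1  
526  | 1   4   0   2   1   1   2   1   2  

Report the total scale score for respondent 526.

Respondent 526 raw: 1, 4, 0, 2, 1, 1, 2, 1, 2.
Reverse-coded (reversed = (0+4) − raw = 4 − raw):
  item 1: 4 − 1 = 3
  item 2: 4
  item 3: 4 − 0 = 4
  item 4: 2
  item 5: 4 − 1 = 3
  item 6: 1
  item 7: 2
  item 8: 1
  item 9: 2
Sum = 3 + 4 + 4 + 2 + 3 + 1 + 2 + 1 + 2 = 22

22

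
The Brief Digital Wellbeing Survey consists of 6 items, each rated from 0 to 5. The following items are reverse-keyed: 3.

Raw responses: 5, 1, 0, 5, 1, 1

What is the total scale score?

Reverse-coded items (reverse-coded value = 5 − response):
  item 3: 5 − 0 = 5
Scored responses: 5, 1, 5, 5, 1, 1
Total = 5 + 1 + 5 + 5 + 1 + 1 = 18

18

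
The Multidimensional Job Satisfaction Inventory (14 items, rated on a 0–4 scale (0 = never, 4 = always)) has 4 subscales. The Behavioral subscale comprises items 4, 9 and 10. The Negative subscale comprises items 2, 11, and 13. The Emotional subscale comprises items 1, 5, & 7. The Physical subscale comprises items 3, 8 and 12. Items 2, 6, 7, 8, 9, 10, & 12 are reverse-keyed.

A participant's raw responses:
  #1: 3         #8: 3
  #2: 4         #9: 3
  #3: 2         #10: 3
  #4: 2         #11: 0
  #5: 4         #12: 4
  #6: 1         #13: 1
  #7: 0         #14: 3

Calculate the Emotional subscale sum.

Emotional items: 1, 5, 7.
Of these, item 7 is reverse-keyed; reverse-coded value = 4 − response.
  item 1: 3
  item 5: 4
  item 7: 4 − 0 = 4
Sum = 3 + 4 + 4 = 11

11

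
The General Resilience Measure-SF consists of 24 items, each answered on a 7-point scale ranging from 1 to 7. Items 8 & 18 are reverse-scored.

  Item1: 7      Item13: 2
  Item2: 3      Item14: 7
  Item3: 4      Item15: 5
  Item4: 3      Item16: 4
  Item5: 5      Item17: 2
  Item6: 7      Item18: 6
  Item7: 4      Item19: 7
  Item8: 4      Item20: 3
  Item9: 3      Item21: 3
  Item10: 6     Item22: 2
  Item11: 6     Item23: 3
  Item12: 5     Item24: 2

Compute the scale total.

99

Reversing items 8 & 18 with 8 − raw:
Total = 7 + 3 + 4 + 3 + 5 + 7 + 4 + (8−4) + 3 + 6 + 6 + 5 + 2 + 7 + 5 + 4 + 2 + (8−6) + 7 + 3 + 3 + 2 + 3 + 2
      = 7 + 3 + 4 + 3 + 5 + 7 + 4 + 4 + 3 + 6 + 6 + 5 + 2 + 7 + 5 + 4 + 2 + 2 + 7 + 3 + 3 + 2 + 3 + 2 = 99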